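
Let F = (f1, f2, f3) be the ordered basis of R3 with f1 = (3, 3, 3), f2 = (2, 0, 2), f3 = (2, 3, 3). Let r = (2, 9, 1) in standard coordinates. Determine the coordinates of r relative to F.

We seek scalars with c_1 f1 + ... + c_3 f3 = r; equivalently solve M c = r where the columns of M are f1, ..., f3.
Gaussian elimination on [M | r] yields c = (4, -4, -1).
Check: 4f1 - 4f2 - f3 = (2, 9, 1).

(4, -4, -1)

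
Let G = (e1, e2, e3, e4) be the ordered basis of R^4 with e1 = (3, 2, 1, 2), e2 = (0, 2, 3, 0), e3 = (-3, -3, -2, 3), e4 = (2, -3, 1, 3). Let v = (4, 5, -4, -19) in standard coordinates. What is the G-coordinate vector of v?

(-2, -3, -4, -1)

We seek scalars with c_1 e1 + ... + c_4 e4 = v; equivalently solve M c = v where the columns of M are e1, ..., e4.
Solving this 4x4 system gives c = (-2, -3, -4, -1).
Check: -2e1 - 3e2 - 4e3 - e4 = (4, 5, -4, -19).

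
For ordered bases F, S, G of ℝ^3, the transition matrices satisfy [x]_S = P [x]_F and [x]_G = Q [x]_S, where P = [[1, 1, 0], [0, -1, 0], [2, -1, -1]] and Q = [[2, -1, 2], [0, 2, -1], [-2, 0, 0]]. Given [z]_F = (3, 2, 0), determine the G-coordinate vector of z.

First [z]_S = P [z]_F = (5, -2, 4).
Then [z]_G = Q [z]_S = (20, -8, -10).

(20, -8, -10)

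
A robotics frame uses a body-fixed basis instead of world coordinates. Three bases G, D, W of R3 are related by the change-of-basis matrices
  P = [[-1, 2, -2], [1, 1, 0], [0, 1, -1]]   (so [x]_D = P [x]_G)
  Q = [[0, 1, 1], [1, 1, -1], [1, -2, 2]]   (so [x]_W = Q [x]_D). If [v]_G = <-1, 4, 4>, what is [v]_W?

Apply P to get D-coordinates <1, 3, 0>, then Q to get W-coordinates.
The result is [v]_W = <3, 4, -5>.

<3, 4, -5>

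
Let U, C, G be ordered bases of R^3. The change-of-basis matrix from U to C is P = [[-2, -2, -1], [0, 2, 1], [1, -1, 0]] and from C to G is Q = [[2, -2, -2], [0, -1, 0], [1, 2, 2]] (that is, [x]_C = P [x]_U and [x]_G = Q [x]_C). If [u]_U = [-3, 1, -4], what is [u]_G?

[28, 2, -4]

First [u]_C = P [u]_U = [8, -2, -4].
Then [u]_G = Q [u]_C = [28, 2, -4].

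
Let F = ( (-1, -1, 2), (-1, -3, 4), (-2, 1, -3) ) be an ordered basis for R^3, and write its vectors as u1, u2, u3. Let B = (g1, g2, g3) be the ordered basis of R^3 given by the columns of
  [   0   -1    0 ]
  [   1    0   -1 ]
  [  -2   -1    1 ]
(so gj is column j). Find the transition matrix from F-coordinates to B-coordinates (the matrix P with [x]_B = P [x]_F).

Take x = uj: its F-coordinates are the j-th standard unit vector, so P e_j — column j of P — equals [uj]_B.
u1 = -2g1 + g2 - g3, giving column 1 = (-2, 1, -1); repeating for each j gives P = [[-2, -2, 0], [1, 1, 2], [-1, 1, -1]].

[[-2, -2, 0], [1, 1, 2], [-1, 1, -1]]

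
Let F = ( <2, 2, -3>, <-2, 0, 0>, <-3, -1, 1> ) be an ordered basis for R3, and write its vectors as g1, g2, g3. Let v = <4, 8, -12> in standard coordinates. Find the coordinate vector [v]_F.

<4, 2, 0>

[v]_F is the unique c with M c = v, where M has columns g1, ..., g3.
Row-reducing the augmented matrix [M | v] gives c = (4, 2, 0).
Check: 4g1 + 2g2 + 0·g3 = <4, 8, -12>.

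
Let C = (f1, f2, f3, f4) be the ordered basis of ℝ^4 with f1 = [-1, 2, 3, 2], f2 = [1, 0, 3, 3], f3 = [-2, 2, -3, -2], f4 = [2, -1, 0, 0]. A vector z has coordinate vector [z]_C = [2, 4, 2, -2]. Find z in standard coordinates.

[-6, 10, 12, 12]

By definition z = 2f1 + 4f2 + 2f3 - 2f4.
Summing componentwise gives [-6, 10, 12, 12].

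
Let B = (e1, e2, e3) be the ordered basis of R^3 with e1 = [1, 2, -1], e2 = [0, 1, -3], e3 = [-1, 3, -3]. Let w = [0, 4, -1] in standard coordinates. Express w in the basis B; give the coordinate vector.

[1, -1, 1]

We seek scalars with c_1 e1 + ... + c_3 e3 = w; equivalently solve M c = w where the columns of M are e1, ..., e3.
Row-reducing the augmented matrix [M | w] gives c = (1, -1, 1).
Check: e1 - e2 + e3 = [0, 4, -1].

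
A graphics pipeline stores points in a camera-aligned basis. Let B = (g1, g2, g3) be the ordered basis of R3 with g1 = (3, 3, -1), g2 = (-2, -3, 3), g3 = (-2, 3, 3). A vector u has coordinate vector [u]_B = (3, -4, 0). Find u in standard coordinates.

(17, 21, -15)

The coordinates say u = 3g1 - 4g2 + 0·g3; adding the scaled basis vectors gives (17, 21, -15).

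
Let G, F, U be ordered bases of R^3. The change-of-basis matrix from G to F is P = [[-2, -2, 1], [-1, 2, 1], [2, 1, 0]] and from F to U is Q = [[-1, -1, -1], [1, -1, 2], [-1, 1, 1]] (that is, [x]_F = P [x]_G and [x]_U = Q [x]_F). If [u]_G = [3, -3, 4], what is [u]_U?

Composing the changes, [u]_U = Q P [u]_G.
Q P = [[1, -1, -2], [3, -2, 0], [3, 5, 0]]; applying this to [3, -3, 4] gives [-2, 15, -6].

[-2, 15, -6]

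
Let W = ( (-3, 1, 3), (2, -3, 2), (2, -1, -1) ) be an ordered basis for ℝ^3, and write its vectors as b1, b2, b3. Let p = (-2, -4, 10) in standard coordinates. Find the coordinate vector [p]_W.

[p]_W is the unique c with M c = p, where M has columns b1, ..., b3.
Row-reducing the augmented matrix [M | p] gives c = (2, 2, 0).
Check: 2b1 + 2b2 + 0·b3 = (-2, -4, 10).

(2, 2, 0)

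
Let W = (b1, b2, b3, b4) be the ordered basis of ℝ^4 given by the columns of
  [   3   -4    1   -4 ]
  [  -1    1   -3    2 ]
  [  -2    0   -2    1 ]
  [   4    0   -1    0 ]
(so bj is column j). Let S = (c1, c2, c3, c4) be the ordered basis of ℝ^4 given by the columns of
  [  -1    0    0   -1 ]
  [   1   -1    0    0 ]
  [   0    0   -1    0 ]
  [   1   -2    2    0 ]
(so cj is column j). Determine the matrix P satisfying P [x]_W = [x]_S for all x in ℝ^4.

Let M have columns bj and N have columns cj. Then for every x, N [x]_S = x = M [x]_W, so P = N^(-1) M.
Since det N = -1, N^(-1) has integer entries; multiplying gives P = [[-2, 2, -1, 2], [-1, 1, 2, 0], [2, 0, 2, -1], [-1, 2, 0, 2]].

[[-2, 2, -1, 2], [-1, 1, 2, 0], [2, 0, 2, -1], [-1, 2, 0, 2]]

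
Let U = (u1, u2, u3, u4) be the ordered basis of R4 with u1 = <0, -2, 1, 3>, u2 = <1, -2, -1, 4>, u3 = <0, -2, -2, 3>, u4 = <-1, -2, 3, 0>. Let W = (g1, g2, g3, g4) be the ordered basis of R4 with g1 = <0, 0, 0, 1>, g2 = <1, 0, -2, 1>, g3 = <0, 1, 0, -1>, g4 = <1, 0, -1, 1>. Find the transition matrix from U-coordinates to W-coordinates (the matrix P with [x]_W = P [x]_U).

Let M have columns uj and N have columns gj. Then for every x, N [x]_W = x = M [x]_U, so P = N^(-1) M.
Since det N = -1, N^(-1) has integer entries; multiplying gives P = [[1, 1, 1, -1], [-1, 0, 2, -2], [-2, -2, -2, -2], [1, 1, -2, 1]].

[[1, 1, 1, -1], [-1, 0, 2, -2], [-2, -2, -2, -2], [1, 1, -2, 1]]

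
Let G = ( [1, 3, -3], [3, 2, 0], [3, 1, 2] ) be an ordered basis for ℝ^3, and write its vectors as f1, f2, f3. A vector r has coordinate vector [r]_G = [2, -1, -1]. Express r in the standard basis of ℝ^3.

[-4, 3, -8]

The coordinates say r = 2f1 - f2 - f3; adding the scaled basis vectors gives [-4, 3, -8].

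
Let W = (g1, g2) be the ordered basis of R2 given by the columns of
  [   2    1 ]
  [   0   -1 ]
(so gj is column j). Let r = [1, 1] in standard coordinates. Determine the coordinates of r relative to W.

[1, -1]

Write r = c_1 g1 + c_2 g2 and solve for the c_i.
System: 2c_1 + c_2 = 1, 0c_1 - c_2 = 1; solving gives c_1 = 1, c_2 = -1.
Check: g1 - g2 = [1, 1].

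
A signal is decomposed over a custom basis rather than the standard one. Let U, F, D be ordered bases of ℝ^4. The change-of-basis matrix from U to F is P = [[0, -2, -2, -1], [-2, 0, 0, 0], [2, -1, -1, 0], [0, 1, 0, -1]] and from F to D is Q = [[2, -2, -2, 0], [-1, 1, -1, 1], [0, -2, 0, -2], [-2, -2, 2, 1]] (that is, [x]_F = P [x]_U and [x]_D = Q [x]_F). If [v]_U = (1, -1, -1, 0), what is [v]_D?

Composing the changes, [v]_D = Q P [v]_U.
Q P = [[0, -2, -2, -2], [-4, 4, 3, 0], [4, -2, 0, 2], [8, 3, 2, 1]]; applying this to (1, -1, -1, 0) gives (4, -11, 6, 3).

(4, -11, 6, 3)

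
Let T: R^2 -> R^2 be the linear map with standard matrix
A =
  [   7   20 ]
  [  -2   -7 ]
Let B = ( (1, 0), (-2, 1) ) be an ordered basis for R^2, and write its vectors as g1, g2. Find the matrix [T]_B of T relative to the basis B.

Let P have columns g1, g2. Then [T]_B = P^(-1) A P.
Here det P = 1, so P^(-1) is integer; computing A P first and then P^(-1)(A P) gives [[3, 0], [-2, -3]].

[[3, 0], [-2, -3]]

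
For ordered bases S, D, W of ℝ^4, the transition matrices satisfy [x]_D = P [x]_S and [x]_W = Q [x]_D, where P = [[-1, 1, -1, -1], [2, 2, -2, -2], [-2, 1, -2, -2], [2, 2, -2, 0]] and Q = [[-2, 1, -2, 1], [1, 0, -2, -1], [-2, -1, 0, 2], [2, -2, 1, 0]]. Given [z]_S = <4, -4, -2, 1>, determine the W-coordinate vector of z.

Composing the changes, [z]_W = Q P [z]_S.
Q P = [[10, 0, 2, 4], [1, -3, 5, 3], [4, 0, 0, 4], [-8, -1, 0, 0]]; applying this to <4, -4, -2, 1> gives <40, 9, 20, -28>.

<40, 9, 20, -28>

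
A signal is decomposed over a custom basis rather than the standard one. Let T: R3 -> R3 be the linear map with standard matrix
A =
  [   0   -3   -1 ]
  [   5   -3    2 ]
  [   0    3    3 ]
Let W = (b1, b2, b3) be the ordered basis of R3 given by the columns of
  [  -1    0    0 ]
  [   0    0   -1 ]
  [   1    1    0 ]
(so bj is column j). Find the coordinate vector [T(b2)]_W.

(1, 2, -2)

Compute T(b2) = A b2 = (-1, 2, 3) in standard coordinates.
Then write this in W-coordinates: solve for y in y_1 b1 + ... + y_3 b3 = (-1, 2, 3).
This gives y = (1, 2, -2), which is column 2 of [T]_W.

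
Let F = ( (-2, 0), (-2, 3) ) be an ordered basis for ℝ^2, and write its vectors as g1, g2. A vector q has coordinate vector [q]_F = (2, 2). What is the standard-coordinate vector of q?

(-8, 6)

By definition q = 2g1 + 2g2.
Summing componentwise gives (-8, 6).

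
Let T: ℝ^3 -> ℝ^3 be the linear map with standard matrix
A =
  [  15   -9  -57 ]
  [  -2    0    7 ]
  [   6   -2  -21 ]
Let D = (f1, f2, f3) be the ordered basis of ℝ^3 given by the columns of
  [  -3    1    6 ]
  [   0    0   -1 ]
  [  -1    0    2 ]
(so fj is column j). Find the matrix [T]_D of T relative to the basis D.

Let P have columns f1, ..., f3. Then [T]_D = P^(-1) A P.
Here det P = 1, so P^(-1) is integer; computing A P first and then P^(-1)(A P) gives [[-1, -2, 0], [3, -3, -3], [1, 2, -2]].

[[-1, -2, 0], [3, -3, -3], [1, 2, -2]]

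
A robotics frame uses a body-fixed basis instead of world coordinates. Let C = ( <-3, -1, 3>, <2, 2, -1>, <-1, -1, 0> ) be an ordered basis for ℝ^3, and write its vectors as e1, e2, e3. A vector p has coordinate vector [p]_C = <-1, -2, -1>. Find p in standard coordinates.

p = M [p]_C, where M has columns e1, ..., e3.
Carrying out the matrix-vector product, p = <0, -2, -1>.

<0, -2, -1>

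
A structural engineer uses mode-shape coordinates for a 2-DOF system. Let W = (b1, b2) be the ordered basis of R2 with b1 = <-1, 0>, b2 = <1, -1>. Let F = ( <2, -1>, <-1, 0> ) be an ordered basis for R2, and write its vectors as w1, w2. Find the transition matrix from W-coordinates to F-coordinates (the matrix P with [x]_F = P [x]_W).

[[0, 1], [1, 1]]

Let M have columns bj and N have columns wj. Then for every x, N [x]_F = x = M [x]_W, so P = N^(-1) M.
Since det N = -1, N^(-1) has integer entries; multiplying gives P = [[0, 1], [1, 1]].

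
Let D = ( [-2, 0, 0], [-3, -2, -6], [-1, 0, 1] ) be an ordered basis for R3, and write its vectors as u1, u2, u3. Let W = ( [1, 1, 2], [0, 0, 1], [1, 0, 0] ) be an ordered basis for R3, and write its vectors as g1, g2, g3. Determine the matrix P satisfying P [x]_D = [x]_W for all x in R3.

Take x = uj: its D-coordinates are the j-th standard unit vector, so P e_j — column j of P — equals [uj]_W.
u1 = 0·g1 + 0·g2 - 2g3, giving column 1 = [0, 0, -2]; repeating for each j gives P = [[0, -2, 0], [0, -2, 1], [-2, -1, -1]].

[[0, -2, 0], [0, -2, 1], [-2, -1, -1]]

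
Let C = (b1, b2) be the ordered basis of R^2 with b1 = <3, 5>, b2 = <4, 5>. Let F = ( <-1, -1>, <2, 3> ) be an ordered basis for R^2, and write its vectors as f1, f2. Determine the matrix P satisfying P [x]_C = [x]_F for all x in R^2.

Take x = bj: its C-coordinates are the j-th standard unit vector, so P e_j — column j of P — equals [bj]_F.
b1 = f1 + 2f2, giving column 1 = <1, 2>; repeating for each j gives P = [[1, -2], [2, 1]].

[[1, -2], [2, 1]]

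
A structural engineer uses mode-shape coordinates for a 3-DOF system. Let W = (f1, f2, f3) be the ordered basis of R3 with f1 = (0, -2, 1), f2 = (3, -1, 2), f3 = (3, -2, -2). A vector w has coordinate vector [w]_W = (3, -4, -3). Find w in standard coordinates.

The coordinates say w = 3f1 - 4f2 - 3f3; adding the scaled basis vectors gives (-21, 4, 1).

(-21, 4, 1)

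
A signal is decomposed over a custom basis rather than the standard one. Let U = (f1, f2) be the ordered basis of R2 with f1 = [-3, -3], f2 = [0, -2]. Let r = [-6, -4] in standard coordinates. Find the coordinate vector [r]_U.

Write r = c_1 f1 + c_2 f2 and solve for the c_i.
System: -3c_1 + 0c_2 = -6, -3c_1 - 2c_2 = -4; solving gives c_1 = 2, c_2 = -1.
Check: 2f1 - f2 = [-6, -4].

[2, -1]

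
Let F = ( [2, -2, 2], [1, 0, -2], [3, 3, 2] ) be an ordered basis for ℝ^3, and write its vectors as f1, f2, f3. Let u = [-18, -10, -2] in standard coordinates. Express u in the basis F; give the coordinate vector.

Write u = c_1 f1 + ... + c_3 f3 and solve for the c_i.
Gaussian elimination on [M | u] yields c = (-1, -4, -4).
Check: -f1 - 4f2 - 4f3 = [-18, -10, -2].

[-1, -4, -4]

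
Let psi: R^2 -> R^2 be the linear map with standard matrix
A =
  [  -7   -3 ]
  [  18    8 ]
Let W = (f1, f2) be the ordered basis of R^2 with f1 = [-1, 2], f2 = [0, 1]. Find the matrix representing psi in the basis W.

[[-1, 3], [0, 2]]

With P the matrix whose columns are f1, f2, [psi]_W = P^(-1) A P.
Column by column: psi(f1) = A f1 = [1, -2]; its W-coordinates [-1, 0] give column 1.
Continuing for each basis vector yields [psi]_W = [[-1, 3], [0, 2]].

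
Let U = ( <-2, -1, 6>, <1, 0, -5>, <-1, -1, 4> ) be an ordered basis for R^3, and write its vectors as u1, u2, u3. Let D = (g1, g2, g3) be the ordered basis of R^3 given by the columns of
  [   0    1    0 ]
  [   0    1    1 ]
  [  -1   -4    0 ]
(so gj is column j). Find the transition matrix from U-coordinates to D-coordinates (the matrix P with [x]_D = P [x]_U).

Column j of P is [uj]_D, since P maps U-coordinates to D-coordinates.
Expressing u1 in D: u1 = 2g1 - 2g2 + g3, so column 1 of P is <2, -2, 1>.
Doing the same for each uj gives P = [[2, 1, 0], [-2, 1, -1], [1, -1, 0]].

[[2, 1, 0], [-2, 1, -1], [1, -1, 0]]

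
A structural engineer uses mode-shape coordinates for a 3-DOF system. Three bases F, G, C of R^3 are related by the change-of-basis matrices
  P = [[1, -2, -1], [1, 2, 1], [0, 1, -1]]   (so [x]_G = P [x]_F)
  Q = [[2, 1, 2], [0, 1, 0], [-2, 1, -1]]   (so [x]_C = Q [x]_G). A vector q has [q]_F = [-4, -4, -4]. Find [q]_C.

First [q]_G = P [q]_F = [8, -16, 0].
Then [q]_C = Q [q]_G = [0, -16, -32].

[0, -16, -32]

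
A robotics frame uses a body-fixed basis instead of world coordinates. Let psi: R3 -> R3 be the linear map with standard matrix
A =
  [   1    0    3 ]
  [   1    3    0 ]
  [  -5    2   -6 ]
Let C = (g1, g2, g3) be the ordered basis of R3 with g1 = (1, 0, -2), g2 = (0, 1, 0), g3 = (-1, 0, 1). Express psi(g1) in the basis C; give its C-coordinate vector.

(-2, 1, 3)

Column 1 of [psi]_C is the C-coordinate vector of psi(g1).
In standard coordinates psi(g1) = A g1 = (-5, 1, 7).
Converting to C: (-5, 1, 7) = -2g1 + g2 + 3g3, so the coordinate vector is (-2, 1, 3).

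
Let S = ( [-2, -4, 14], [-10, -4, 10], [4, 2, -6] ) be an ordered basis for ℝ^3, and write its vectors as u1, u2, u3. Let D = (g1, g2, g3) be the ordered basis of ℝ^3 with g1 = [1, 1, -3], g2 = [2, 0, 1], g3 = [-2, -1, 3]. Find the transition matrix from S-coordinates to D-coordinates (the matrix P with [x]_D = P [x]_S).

[[-2, -2, 0], [2, -2, 0], [2, 2, -2]]

Column j of P is [uj]_D, since P maps S-coordinates to D-coordinates.
Expressing u1 in D: u1 = -2g1 + 2g2 + 2g3, so column 1 of P is [-2, 2, 2].
Doing the same for each uj gives P = [[-2, -2, 0], [2, -2, 0], [2, 2, -2]].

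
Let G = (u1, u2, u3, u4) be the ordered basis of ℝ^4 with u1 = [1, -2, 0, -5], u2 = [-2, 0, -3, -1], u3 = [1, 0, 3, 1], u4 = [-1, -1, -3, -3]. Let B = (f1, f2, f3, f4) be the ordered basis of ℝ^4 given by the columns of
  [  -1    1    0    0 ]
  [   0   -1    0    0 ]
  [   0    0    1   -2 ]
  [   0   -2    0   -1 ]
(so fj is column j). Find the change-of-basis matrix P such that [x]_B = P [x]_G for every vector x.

Let M have columns uj and N have columns fj. Then for every x, N [x]_B = x = M [x]_G, so P = N^(-1) M.
Since det N = -1, N^(-1) has integer entries; multiplying gives P = [[1, 2, -1, 2], [2, 0, 0, 1], [2, -1, 1, -1], [1, 1, -1, 1]].

[[1, 2, -1, 2], [2, 0, 0, 1], [2, -1, 1, -1], [1, 1, -1, 1]]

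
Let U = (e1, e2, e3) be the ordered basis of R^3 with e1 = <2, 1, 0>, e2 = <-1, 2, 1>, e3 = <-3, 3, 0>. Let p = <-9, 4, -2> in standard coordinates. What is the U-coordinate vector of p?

<-1, -2, 3>

[p]_U is the unique c with M c = p, where M has columns e1, ..., e3.
Row-reducing the augmented matrix [M | p] gives c = (-1, -2, 3).
Check: -e1 - 2e2 + 3e3 = <-9, 4, -2>.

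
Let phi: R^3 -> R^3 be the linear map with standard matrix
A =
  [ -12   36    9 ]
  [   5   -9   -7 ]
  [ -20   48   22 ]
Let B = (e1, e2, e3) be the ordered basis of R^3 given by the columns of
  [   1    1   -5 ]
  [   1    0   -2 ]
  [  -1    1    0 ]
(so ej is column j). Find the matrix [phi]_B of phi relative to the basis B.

With P the matrix whose columns are e1, ..., e3, [phi]_B = P^(-1) A P.
Column by column: phi(e1) = A e1 = [15, 3, 6]; its B-coordinates [-3, 3, -3] give column 1.
Continuing for each basis vector yields [phi]_B = [[-3, 0, -3], [3, 2, 1], [-3, 1, 2]].

[[-3, 0, -3], [3, 2, 1], [-3, 1, 2]]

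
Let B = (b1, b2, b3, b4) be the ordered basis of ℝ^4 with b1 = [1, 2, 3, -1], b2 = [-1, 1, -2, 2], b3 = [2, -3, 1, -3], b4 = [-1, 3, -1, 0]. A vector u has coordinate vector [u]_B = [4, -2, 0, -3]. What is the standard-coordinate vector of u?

[9, -3, 19, -8]

u = M [u]_B, where M has columns b1, ..., b4.
Carrying out the matrix-vector product, u = [9, -3, 19, -8].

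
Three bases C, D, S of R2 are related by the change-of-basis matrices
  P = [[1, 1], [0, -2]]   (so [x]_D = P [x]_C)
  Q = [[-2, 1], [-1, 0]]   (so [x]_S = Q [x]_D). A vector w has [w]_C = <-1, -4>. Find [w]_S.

First [w]_D = P [w]_C = <-5, 8>.
Then [w]_S = Q [w]_D = <18, 5>.

<18, 5>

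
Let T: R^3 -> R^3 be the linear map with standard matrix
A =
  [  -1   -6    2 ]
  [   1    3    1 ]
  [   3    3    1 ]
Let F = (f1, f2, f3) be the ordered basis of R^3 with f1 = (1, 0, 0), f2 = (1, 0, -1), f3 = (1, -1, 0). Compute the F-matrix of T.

[[3, -1, 3], [-3, -2, 0], [-1, 0, 2]]

Let P have columns f1, ..., f3. Then [T]_F = P^(-1) A P.
Here det P = -1, so P^(-1) is integer; computing A P first and then P^(-1)(A P) gives [[3, -1, 3], [-3, -2, 0], [-1, 0, 2]].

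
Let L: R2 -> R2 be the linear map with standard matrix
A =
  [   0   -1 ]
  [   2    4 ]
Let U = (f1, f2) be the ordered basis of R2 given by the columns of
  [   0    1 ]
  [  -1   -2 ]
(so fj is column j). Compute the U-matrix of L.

Let P have columns f1, f2. Then [L]_U = P^(-1) A P.
Here det P = 1, so P^(-1) is integer; computing A P first and then P^(-1)(A P) gives [[2, 2], [1, 2]].

[[2, 2], [1, 2]]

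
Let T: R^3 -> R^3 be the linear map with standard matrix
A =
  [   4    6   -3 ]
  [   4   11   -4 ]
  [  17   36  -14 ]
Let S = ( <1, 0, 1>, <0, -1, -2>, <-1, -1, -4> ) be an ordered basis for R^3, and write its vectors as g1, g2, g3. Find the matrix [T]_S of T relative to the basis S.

The j-th column of [T]_S is [T(gj)]_S.
T(g1) = A g1 = <1, 0, 3> = -g1 + 2g2 - 2g3, so column 1 is <-1, 2, -2>.
Repeating for g2, g3 and assembling the columns gives [[-1, 2, 3], [2, 1, -2], [-2, 2, 1]].

[[-1, 2, 3], [2, 1, -2], [-2, 2, 1]]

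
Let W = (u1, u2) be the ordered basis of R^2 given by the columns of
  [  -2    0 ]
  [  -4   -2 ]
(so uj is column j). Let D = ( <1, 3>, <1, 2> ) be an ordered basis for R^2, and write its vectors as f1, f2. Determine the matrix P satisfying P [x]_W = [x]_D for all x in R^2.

[[0, -2], [-2, 2]]

Take x = uj: its W-coordinates are the j-th standard unit vector, so P e_j — column j of P — equals [uj]_D.
u1 = 0·f1 - 2f2, giving column 1 = <0, -2>; repeating for each j gives P = [[0, -2], [-2, 2]].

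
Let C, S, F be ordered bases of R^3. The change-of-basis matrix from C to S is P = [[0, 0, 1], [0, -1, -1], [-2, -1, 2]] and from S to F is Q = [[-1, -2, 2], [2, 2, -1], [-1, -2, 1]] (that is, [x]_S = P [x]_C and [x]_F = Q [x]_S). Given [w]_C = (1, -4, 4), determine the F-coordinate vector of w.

(16, -2, 6)

First [w]_S = P [w]_C = (4, 0, 10).
Then [w]_F = Q [w]_S = (16, -2, 6).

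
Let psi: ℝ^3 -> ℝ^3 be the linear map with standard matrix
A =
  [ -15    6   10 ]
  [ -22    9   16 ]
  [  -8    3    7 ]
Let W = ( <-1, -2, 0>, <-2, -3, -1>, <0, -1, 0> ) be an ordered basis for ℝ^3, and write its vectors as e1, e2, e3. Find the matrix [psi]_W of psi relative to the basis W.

The j-th column of [psi]_W is [psi(ej)]_W.
psi(e1) = A e1 = <3, 4, 2> = e1 - 2e2 + 0·e3, so column 1 is <1, -2, 0>.
Repeating for e2, e3 and assembling the columns gives [[1, -2, 0], [-2, 0, 3], [0, 3, 0]].

[[1, -2, 0], [-2, 0, 3], [0, 3, 0]]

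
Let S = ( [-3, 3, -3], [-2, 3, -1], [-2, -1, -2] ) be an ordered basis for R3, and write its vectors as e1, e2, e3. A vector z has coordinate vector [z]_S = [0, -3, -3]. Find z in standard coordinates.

By definition z = 0·e1 - 3e2 - 3e3.
Summing componentwise gives [12, -6, 9].

[12, -6, 9]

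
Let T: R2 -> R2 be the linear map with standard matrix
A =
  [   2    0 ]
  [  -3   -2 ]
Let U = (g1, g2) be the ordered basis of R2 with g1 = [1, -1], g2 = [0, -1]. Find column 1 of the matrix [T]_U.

Compute T(g1) = A g1 = [2, -1] in standard coordinates.
Then write this in U-coordinates: solve for y in y_1 g1 + y_2 g2 = [2, -1].
This gives y = [2, -1], which is column 1 of [T]_U.

[2, -1]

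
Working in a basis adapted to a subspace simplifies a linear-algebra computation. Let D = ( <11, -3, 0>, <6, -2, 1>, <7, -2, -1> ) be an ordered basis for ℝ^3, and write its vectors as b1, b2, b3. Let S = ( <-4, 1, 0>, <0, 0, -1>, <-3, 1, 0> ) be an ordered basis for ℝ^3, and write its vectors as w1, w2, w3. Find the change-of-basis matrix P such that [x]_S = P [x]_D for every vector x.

[[-2, 0, -1], [0, -1, 1], [-1, -2, -1]]

Let M have columns bj and N have columns wj. Then for every x, N [x]_S = x = M [x]_D, so P = N^(-1) M.
Since det N = -1, N^(-1) has integer entries; multiplying gives P = [[-2, 0, -1], [0, -1, 1], [-1, -2, -1]].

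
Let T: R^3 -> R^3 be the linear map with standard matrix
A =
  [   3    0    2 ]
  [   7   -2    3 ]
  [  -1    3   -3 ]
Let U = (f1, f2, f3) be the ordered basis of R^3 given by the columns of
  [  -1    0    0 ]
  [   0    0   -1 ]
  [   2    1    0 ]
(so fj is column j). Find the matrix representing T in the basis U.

[[-1, -2, 0], [-3, 1, -3], [1, -3, -2]]

With P the matrix whose columns are f1, ..., f3, [T]_U = P^(-1) A P.
Column by column: T(f1) = A f1 = [1, -1, -5]; its U-coordinates [-1, -3, 1] give column 1.
Continuing for each basis vector yields [T]_U = [[-1, -2, 0], [-3, 1, -3], [1, -3, -2]].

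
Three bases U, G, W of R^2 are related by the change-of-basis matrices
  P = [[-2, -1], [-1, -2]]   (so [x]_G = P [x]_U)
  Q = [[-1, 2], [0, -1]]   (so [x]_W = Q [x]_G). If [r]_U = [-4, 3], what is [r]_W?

[-9, 2]

First [r]_G = P [r]_U = [5, -2].
Then [r]_W = Q [r]_G = [-9, 2].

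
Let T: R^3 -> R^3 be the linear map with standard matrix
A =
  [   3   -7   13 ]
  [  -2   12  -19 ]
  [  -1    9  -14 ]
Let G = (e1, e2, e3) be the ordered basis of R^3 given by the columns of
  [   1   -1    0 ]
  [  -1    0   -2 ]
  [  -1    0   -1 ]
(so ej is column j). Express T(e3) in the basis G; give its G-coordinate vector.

Compute T(e3) = A e3 = <1, -5, -4> in standard coordinates.
Then write this in G-coordinates: solve for y in y_1 e1 + ... + y_3 e3 = <1, -5, -4>.
This gives y = <3, 2, 1>, which is column 3 of [T]_G.

<3, 2, 1>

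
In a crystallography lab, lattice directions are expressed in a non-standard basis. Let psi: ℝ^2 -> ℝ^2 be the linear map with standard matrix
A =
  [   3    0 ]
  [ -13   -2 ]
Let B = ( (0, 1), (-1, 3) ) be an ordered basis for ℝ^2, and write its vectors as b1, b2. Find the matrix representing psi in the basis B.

[[-2, -2], [0, 3]]

With P the matrix whose columns are b1, b2, [psi]_B = P^(-1) A P.
Column by column: psi(b1) = A b1 = (0, -2); its B-coordinates (-2, 0) give column 1.
Continuing for each basis vector yields [psi]_B = [[-2, -2], [0, 3]].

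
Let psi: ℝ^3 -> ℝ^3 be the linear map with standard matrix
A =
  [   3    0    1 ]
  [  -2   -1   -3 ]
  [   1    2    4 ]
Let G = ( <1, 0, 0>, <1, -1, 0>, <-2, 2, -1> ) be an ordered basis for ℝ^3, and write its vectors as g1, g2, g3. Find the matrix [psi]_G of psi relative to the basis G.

With P the matrix whose columns are g1, ..., g3, [psi]_G = P^(-1) A P.
Column by column: psi(g1) = A g1 = <3, -2, 1>; its G-coordinates <1, 0, -1> give column 1.
Continuing for each basis vector yields [psi]_G = [[1, 2, -2], [0, 3, -1], [-1, 1, 2]].

[[1, 2, -2], [0, 3, -1], [-1, 1, 2]]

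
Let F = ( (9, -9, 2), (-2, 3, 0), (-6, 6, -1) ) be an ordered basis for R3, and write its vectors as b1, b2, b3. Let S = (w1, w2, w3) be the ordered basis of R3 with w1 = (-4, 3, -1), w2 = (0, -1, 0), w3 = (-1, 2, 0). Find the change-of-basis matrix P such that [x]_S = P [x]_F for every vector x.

Column j of P is [bj]_S, since P maps F-coordinates to S-coordinates.
Expressing b1 in S: b1 = -2w1 + w2 - w3, so column 1 of P is (-2, 1, -1).
Doing the same for each bj gives P = [[-2, 0, 1], [1, 1, 1], [-1, 2, 2]].

[[-2, 0, 1], [1, 1, 1], [-1, 2, 2]]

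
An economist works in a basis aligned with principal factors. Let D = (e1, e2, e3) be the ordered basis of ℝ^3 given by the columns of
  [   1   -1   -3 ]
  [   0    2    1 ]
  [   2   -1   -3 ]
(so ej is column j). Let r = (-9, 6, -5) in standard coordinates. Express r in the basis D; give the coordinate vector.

We seek scalars with c_1 e1 + ... + c_3 e3 = r; equivalently solve M c = r where the columns of M are e1, ..., e3.
Row-reducing the augmented matrix [M | r] gives c = (4, 1, 4).
Check: 4e1 + e2 + 4e3 = (-9, 6, -5).

(4, 1, 4)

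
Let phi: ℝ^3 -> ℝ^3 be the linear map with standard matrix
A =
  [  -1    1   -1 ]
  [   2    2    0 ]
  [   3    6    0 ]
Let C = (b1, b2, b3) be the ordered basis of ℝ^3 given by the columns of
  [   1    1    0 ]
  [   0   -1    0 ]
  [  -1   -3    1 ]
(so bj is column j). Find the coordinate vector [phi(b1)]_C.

Compute phi(b1) = A b1 = [0, 2, 3] in standard coordinates.
Then write this in C-coordinates: solve for y in y_1 b1 + ... + y_3 b3 = [0, 2, 3].
This gives y = [2, -2, -1], which is column 1 of [phi]_C.

[2, -2, -1]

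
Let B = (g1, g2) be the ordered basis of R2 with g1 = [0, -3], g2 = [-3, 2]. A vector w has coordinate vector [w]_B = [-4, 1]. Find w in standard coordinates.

The coordinates say w = -4g1 + g2; adding the scaled basis vectors gives [-3, 14].

[-3, 14]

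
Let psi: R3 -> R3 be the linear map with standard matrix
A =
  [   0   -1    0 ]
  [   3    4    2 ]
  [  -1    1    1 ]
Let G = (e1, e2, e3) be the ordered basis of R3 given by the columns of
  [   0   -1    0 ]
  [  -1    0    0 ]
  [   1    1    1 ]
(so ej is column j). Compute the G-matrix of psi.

[[2, 1, -2], [-1, 0, 0], [-1, 1, 3]]

Let P have columns e1, ..., e3. Then [psi]_G = P^(-1) A P.
Here det P = -1, so P^(-1) is integer; computing A P first and then P^(-1)(A P) gives [[2, 1, -2], [-1, 0, 0], [-1, 1, 3]].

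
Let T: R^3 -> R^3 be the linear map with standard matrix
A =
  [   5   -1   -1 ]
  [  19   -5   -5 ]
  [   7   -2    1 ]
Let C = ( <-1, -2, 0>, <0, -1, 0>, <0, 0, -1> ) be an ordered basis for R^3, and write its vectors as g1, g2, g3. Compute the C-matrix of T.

With P the matrix whose columns are g1, ..., g3, [T]_C = P^(-1) A P.
Column by column: T(g1) = A g1 = <-3, -9, -3>; its C-coordinates <3, 3, 3> give column 1.
Continuing for each basis vector yields [T]_C = [[3, -1, -1], [3, -3, -3], [3, -2, 1]].

[[3, -1, -1], [3, -3, -3], [3, -2, 1]]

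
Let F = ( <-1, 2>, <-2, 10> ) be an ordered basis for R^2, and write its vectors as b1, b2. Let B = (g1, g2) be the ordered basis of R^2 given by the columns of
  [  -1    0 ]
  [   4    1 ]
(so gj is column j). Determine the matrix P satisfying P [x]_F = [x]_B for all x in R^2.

Let M have columns bj and N have columns gj. Then for every x, N [x]_B = x = M [x]_F, so P = N^(-1) M.
Since det N = -1, N^(-1) has integer entries; multiplying gives P = [[1, 2], [-2, 2]].

[[1, 2], [-2, 2]]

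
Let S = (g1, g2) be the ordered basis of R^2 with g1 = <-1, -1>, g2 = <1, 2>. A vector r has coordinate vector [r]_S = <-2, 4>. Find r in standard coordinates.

r = M [r]_S, where M has columns g1, g2.
Carrying out the matrix-vector product, r = <6, 10>.

<6, 10>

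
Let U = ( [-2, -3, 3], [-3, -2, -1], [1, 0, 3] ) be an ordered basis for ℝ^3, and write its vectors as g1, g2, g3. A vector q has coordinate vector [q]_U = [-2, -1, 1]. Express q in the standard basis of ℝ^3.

[8, 8, -2]

q = M [q]_U, where M has columns g1, ..., g3.
Carrying out the matrix-vector product, q = [8, 8, -2].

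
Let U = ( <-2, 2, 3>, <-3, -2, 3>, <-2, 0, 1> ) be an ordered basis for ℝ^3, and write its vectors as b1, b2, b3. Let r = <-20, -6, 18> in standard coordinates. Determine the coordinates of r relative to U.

<1, 4, 3>

We seek scalars with c_1 b1 + ... + c_3 b3 = r; equivalently solve M c = r where the columns of M are b1, ..., b3.
Solving this 3x3 system gives c = (1, 4, 3).
Check: b1 + 4b2 + 3b3 = <-20, -6, 18>.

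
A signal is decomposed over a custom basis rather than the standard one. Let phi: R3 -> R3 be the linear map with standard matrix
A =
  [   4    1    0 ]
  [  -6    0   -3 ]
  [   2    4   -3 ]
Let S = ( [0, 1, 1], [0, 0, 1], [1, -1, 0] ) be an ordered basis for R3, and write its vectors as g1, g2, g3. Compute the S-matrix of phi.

[[-2, -3, -3], [3, 0, 1], [1, 0, 3]]

The j-th column of [phi]_S is [phi(gj)]_S.
phi(g1) = A g1 = [1, -3, 1] = -2g1 + 3g2 + g3, so column 1 is [-2, 3, 1].
Repeating for g2, g3 and assembling the columns gives [[-2, -3, -3], [3, 0, 1], [1, 0, 3]].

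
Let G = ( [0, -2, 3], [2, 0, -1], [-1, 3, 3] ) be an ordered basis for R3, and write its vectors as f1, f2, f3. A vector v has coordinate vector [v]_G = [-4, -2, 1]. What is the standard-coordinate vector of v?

The coordinates say v = -4f1 - 2f2 + f3; adding the scaled basis vectors gives [-5, 11, -7].

[-5, 11, -7]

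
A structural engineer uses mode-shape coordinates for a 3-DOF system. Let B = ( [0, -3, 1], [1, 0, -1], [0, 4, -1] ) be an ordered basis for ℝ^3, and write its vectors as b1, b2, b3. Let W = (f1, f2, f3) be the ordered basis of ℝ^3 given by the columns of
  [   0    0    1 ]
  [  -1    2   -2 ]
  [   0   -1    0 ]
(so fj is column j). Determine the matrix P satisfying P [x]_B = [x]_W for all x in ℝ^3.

[[1, 0, -2], [-1, 1, 1], [0, 1, 0]]

Let M have columns bj and N have columns fj. Then for every x, N [x]_W = x = M [x]_B, so P = N^(-1) M.
Since det N = 1, N^(-1) has integer entries; multiplying gives P = [[1, 0, -2], [-1, 1, 1], [0, 1, 0]].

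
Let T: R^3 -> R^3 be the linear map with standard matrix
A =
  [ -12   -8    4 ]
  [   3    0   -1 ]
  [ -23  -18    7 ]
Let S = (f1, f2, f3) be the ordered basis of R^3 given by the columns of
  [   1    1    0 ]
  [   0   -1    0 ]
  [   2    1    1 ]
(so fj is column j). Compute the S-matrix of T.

The j-th column of [T]_S is [T(fj)]_S.
T(f1) = A f1 = [-4, 1, -9] = -3f1 - f2 - 2f3, so column 1 is [-3, -1, -2].
Repeating for f2, f3 and assembling the columns gives [[-3, 2, 3], [-1, -2, 1], [-2, 0, 0]].

[[-3, 2, 3], [-1, -2, 1], [-2, 0, 0]]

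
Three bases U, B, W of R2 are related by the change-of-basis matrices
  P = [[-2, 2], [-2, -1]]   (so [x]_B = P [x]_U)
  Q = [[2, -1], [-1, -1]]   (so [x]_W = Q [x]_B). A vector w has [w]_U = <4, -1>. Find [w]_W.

Apply P to get B-coordinates <-10, -7>, then Q to get W-coordinates.
The result is [w]_W = <-13, 17>.

<-13, 17>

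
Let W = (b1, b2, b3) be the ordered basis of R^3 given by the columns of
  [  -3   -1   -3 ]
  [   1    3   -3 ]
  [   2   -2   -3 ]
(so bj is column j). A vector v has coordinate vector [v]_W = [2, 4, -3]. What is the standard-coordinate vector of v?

By definition v = 2b1 + 4b2 - 3b3.
Summing componentwise gives [-1, 23, 5].

[-1, 23, 5]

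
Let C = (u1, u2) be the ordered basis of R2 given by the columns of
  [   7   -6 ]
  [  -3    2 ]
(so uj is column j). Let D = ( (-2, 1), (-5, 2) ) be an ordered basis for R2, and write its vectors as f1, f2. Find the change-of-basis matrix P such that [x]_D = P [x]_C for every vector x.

[[-1, -2], [-1, 2]]

Let M have columns uj and N have columns fj. Then for every x, N [x]_D = x = M [x]_C, so P = N^(-1) M.
Since det N = 1, N^(-1) has integer entries; multiplying gives P = [[-1, -2], [-1, 2]].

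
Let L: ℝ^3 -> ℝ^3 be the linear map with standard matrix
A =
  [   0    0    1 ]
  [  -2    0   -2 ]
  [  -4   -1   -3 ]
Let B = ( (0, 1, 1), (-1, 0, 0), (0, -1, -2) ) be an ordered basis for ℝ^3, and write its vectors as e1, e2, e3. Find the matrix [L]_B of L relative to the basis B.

[[0, 0, 1], [-1, 0, 2], [2, -2, -3]]

With P the matrix whose columns are e1, ..., e3, [L]_B = P^(-1) A P.
Column by column: L(e1) = A e1 = (1, -2, -4); its B-coordinates (0, -1, 2) give column 1.
Continuing for each basis vector yields [L]_B = [[0, 0, 1], [-1, 0, 2], [2, -2, -3]].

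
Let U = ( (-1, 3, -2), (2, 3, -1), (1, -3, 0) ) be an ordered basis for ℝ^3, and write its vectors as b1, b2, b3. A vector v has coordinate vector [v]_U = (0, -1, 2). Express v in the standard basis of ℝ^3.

By definition v = 0·b1 - b2 + 2b3.
Summing componentwise gives (0, -9, 1).

(0, -9, 1)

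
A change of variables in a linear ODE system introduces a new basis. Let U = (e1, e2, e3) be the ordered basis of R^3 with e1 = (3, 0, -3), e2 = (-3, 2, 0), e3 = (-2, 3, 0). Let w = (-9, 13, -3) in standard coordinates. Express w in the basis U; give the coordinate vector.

(1, 2, 3)

[w]_U is the unique c with M c = w, where M has columns e1, ..., e3.
Row-reducing the augmented matrix [M | w] gives c = (1, 2, 3).
Check: e1 + 2e2 + 3e3 = (-9, 13, -3).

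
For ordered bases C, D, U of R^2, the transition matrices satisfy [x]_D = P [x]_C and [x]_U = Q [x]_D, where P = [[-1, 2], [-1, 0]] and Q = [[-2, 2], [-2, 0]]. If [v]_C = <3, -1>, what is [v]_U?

<4, 10>

First [v]_D = P [v]_C = <-5, -3>.
Then [v]_U = Q [v]_D = <4, 10>.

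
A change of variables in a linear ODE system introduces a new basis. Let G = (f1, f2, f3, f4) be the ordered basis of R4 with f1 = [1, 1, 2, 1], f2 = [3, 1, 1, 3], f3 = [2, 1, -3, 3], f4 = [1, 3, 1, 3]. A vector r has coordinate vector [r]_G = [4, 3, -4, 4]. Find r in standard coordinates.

[9, 15, 27, 13]

The coordinates say r = 4f1 + 3f2 - 4f3 + 4f4; adding the scaled basis vectors gives [9, 15, 27, 13].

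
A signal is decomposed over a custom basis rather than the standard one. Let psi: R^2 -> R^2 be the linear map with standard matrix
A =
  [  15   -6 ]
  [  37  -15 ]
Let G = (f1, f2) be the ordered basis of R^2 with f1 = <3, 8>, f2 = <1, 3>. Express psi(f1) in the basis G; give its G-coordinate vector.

Column 1 of [psi]_G is the G-coordinate vector of psi(f1).
In standard coordinates psi(f1) = A f1 = <-3, -9>.
Converting to G: <-3, -9> = 0·f1 - 3f2, so the coordinate vector is <0, -3>.

<0, -3>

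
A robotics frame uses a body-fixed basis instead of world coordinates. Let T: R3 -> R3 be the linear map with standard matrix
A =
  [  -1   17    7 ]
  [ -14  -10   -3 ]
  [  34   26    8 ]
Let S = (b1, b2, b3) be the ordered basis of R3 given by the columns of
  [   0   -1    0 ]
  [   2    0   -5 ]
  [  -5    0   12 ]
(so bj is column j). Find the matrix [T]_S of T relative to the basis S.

The j-th column of [T]_S is [T(bj)]_S.
T(b1) = A b1 = (-1, -5, 12) = 0·b1 + b2 + b3, so column 1 is (0, 1, 1).
Repeating for b2, b3 and assembling the columns gives [[0, 2, 2], [1, -1, 1], [1, -2, -2]].

[[0, 2, 2], [1, -1, 1], [1, -2, -2]]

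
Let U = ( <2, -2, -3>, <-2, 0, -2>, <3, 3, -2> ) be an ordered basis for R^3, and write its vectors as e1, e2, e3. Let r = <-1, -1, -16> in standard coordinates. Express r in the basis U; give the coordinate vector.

<2, 4, 1>

Write r = c_1 e1 + ... + c_3 e3 and solve for the c_i.
Gaussian elimination on [M | r] yields c = (2, 4, 1).
Check: 2e1 + 4e2 + e3 = <-1, -1, -16>.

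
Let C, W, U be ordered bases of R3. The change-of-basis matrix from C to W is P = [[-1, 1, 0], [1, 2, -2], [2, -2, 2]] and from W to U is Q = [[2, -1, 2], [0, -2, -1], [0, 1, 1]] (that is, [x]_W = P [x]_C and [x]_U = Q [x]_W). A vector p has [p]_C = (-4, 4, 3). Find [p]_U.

(-2, 14, -12)

First [p]_W = P [p]_C = (8, -2, -10).
Then [p]_U = Q [p]_W = (-2, 14, -12).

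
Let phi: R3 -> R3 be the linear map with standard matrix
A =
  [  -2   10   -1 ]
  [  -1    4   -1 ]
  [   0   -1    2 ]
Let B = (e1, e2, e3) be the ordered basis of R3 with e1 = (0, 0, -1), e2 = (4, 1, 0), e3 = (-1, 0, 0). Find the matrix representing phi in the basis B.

The j-th column of [phi]_B is [phi(ej)]_B.
phi(e1) = A e1 = (1, 1, -2) = 2e1 + e2 + 3e3, so column 1 is (2, 1, 3).
Repeating for e2, e3 and assembling the columns gives [[2, 1, 0], [1, 0, 1], [3, -2, 2]].

[[2, 1, 0], [1, 0, 1], [3, -2, 2]]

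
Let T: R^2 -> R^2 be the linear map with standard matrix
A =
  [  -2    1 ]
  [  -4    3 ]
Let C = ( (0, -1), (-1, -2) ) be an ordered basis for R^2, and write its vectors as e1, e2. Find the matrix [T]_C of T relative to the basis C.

The j-th column of [T]_C is [T(ej)]_C.
T(e1) = A e1 = (-1, -3) = e1 + e2, so column 1 is (1, 1).
Repeating for e2 and assembling the columns gives [[1, 2], [1, 0]].

[[1, 2], [1, 0]]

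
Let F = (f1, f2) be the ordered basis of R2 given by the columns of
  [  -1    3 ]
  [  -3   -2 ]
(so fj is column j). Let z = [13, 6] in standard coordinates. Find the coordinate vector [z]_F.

[-4, 3]

We seek scalars with c_1 f1 + c_2 f2 = z; equivalently solve M c = z where the columns of M are f1, f2.
System: -c_1 + 3c_2 = 13, -3c_1 - 2c_2 = 6; solving gives c_1 = -4, c_2 = 3.
Check: -4f1 + 3f2 = [13, 6].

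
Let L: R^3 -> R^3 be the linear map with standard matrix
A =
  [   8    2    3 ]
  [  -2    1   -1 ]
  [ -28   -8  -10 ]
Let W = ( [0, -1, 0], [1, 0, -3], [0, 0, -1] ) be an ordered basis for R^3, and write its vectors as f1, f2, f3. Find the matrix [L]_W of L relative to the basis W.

The j-th column of [L]_W is [L(fj)]_W.
L(f1) = A f1 = [-2, -1, 8] = f1 - 2f2 - 2f3, so column 1 is [1, -2, -2].
Repeating for f2, f3 and assembling the columns gives [[1, -1, -1], [-2, -1, -3], [-2, 1, -1]].

[[1, -1, -1], [-2, -1, -3], [-2, 1, -1]]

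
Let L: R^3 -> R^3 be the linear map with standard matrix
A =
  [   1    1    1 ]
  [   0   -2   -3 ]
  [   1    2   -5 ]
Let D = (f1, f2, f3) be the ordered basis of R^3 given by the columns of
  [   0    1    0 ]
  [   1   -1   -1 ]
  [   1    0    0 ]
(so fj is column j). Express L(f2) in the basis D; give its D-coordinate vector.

Column 2 of [L]_D is the D-coordinate vector of L(f2).
In standard coordinates L(f2) = A f2 = (0, 2, -1).
Converting to D: (0, 2, -1) = -f1 + 0·f2 - 3f3, so the coordinate vector is (-1, 0, -3).

(-1, 0, -3)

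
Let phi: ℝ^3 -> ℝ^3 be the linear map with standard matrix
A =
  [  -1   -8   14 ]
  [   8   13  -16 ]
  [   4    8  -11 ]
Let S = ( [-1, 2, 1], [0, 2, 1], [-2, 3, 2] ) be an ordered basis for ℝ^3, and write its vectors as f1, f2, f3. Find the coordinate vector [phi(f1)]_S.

[1, 0, 0]

Compute phi(f1) = A f1 = [-1, 2, 1] in standard coordinates.
Then write this in S-coordinates: solve for y in y_1 f1 + ... + y_3 f3 = [-1, 2, 1].
This gives y = [1, 0, 0], which is column 1 of [phi]_S.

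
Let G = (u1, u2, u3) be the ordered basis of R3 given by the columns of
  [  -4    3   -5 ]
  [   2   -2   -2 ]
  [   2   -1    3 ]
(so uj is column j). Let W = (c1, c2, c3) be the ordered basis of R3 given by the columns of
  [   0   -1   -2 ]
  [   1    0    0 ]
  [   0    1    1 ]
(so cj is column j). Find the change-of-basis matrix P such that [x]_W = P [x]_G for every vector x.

[[2, -2, -2], [0, 1, 1], [2, -2, 2]]

Let M have columns uj and N have columns cj. Then for every x, N [x]_W = x = M [x]_G, so P = N^(-1) M.
Since det N = -1, N^(-1) has integer entries; multiplying gives P = [[2, -2, -2], [0, 1, 1], [2, -2, 2]].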